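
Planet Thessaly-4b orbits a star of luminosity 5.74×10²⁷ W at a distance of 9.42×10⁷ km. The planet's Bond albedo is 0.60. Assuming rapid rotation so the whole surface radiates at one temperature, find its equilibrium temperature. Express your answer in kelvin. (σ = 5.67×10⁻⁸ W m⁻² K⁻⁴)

T_eq ≈ 549 K

d = 9.42×10⁷ km = 9.42×10¹⁰ m.
Flux: S = L/(4πd²) = 5.74×10²⁷/(4π×(9.42×10¹⁰)²) = 5.15×10⁴ W m⁻².
Energy balance: absorbed = emitted ⇒ πR²·S(1−A) = 4πR²·σT_eq⁴, so T_eq⁴ = S(1−A)/(4σ).
T_eq = [5.15×10⁴ × 0.40 / (4 × 5.67×10⁻⁸)]^(1/4) = (9.08×10¹⁰)^(1/4) = 549 K.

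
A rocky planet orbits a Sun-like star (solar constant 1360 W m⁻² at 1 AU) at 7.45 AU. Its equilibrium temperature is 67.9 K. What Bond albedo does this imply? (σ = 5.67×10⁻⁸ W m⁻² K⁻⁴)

A ≈ 0.80

Flux at 7.45 AU: S = 1360/7.45² = 24.5 W m⁻².
From T_eq⁴ = S(1−A)/(4σ): 1−A = 4σT_eq⁴/S.
1−A = 4 × 5.67×10⁻⁸ × (67.9)⁴ / 24.5 = 0.197.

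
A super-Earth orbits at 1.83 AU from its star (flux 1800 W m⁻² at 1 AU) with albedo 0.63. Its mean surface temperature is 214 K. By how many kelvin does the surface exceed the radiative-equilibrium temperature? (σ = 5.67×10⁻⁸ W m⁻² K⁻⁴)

ΔT ≈ 41.9 K

S = 1800/1.83² = 537.5 W m⁻².
T_eq = [S(1−A)/(4σ)]^(1/4) = [537.5×0.37/(4×5.67×10⁻⁸)]^(1/4) = 172.1 K.
ΔT = T_surf − T_eq = 214 − 172.1.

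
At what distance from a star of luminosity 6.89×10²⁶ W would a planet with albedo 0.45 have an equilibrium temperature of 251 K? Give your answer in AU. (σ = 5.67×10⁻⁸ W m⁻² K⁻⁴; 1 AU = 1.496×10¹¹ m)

From T_eq⁴ = L(1−A)/(16πσd²): d = √[L(1−A)/(16πσT_eq⁴)].
d = √[6.89×10²⁶ × 0.55 / (16π × 5.67×10⁻⁸ × (251)⁴)] = 1.83×10¹¹ m = 1.22 AU.

d ≈ 1.22 AU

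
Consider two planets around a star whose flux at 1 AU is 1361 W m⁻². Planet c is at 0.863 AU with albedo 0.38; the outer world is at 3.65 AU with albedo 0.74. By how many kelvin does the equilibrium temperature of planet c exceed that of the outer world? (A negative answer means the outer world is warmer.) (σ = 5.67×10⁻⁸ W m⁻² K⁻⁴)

T_eq = [S₀(1−A)/(4σd²)]^(1/4), so T ∝ (1−A)^(1/4) / √d.
T₁ = [1361×0.62/(4×5.67×10⁻⁸×0.863²)]^(1/4) = 265.86 K.
T₂ = [1361×0.26/(4×5.67×10⁻⁸×3.65²)]^(1/4) = 104.03 K.

ΔT ≈ 161.8 K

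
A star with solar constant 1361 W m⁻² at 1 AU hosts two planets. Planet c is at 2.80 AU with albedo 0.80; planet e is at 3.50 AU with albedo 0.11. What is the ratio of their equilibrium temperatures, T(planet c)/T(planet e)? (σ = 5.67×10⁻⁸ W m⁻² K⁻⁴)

T_eq = [S₀(1−A)/(4σd²)]^(1/4), so T ∝ (1−A)^(1/4) / √d.
T₁ = [1361×0.20/(4×5.67×10⁻⁸×2.80²)]^(1/4) = 111.23 K.
T₂ = [1361×0.89/(4×5.67×10⁻⁸×3.50²)]^(1/4) = 144.50 K.

T₁/T₂ ≈ 0.770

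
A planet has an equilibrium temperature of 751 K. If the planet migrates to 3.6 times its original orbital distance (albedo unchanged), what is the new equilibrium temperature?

T_eq ≈ 396 K

T_eq ∝ L^(1/4) · d^(−1/2).
T′ = 751 / 3.6^(1/2) = 396 K.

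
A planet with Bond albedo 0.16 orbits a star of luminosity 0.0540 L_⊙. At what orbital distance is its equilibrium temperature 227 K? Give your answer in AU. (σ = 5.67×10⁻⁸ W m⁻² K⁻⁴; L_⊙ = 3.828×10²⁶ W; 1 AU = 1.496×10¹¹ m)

d ≈ 0.320 AU

L = 0.0540 × 3.828×10²⁶ = 2.07×10²⁵ W.
From T_eq⁴ = L(1−A)/(16πσd²): d = √[L(1−A)/(16πσT_eq⁴)].
d = √[2.07×10²⁵ × 0.84 / (16π × 5.67×10⁻⁸ × (227)⁴)] = 4.79×10¹⁰ m = 0.320 AU.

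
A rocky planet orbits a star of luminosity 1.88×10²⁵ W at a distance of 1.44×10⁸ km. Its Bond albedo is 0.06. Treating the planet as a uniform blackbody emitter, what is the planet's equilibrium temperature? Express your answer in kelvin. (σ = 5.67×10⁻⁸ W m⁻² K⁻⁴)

T_eq ≈ 132 K

d = 1.44×10⁸ km = 1.44×10¹¹ m.
Flux: S = L/(4πd²) = 1.88×10²⁵/(4π×(1.44×10¹¹)²) = 72.1 W m⁻².
Energy balance: absorbed = emitted ⇒ πR²·S(1−A) = 4πR²·σT_eq⁴, so T_eq⁴ = S(1−A)/(4σ).
T_eq = [72.1 × 0.94 / (4 × 5.67×10⁻⁸)]^(1/4) = (2.99×10⁸)^(1/4) = 132 K.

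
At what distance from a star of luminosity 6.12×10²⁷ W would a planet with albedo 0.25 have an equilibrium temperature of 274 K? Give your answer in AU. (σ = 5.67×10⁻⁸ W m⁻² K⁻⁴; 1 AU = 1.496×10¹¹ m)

From T_eq⁴ = L(1−A)/(16πσd²): d = √[L(1−A)/(16πσT_eq⁴)].
d = √[6.12×10²⁷ × 0.75 / (16π × 5.67×10⁻⁸ × (274)⁴)] = 5.35×10¹¹ m = 3.57 AU.

d ≈ 3.57 AU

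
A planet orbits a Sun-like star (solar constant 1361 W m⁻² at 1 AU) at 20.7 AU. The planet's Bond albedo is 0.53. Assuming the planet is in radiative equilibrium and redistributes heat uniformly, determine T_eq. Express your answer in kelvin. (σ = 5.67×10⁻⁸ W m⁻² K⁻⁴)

T_eq ≈ 50.7 K

Flux at 20.7 AU: S = 1361/20.7² = 3.18 W m⁻².
Energy balance: absorbed = emitted ⇒ πR²·S(1−A) = 4πR²·σT_eq⁴, so T_eq⁴ = S(1−A)/(4σ).
T_eq = [3.18 × 0.47 / (4 × 5.67×10⁻⁸)]^(1/4) = (6.58×10⁶)^(1/4) = 50.7 K.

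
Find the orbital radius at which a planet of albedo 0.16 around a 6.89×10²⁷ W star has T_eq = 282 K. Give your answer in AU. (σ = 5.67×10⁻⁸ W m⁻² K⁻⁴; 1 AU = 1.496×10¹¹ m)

From T_eq⁴ = L(1−A)/(16πσd²): d = √[L(1−A)/(16πσT_eq⁴)].
d = √[6.89×10²⁷ × 0.84 / (16π × 5.67×10⁻⁸ × (282)⁴)] = 5.67×10¹¹ m = 3.79 AU.

d ≈ 3.79 AU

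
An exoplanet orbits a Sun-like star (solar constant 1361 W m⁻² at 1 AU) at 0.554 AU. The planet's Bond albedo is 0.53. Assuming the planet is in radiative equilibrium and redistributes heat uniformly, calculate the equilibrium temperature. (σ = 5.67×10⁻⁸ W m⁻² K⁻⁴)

T_eq ≈ 310 K

Flux at 0.554 AU: S = 1361/0.554² = 4430 W m⁻².
Energy balance: absorbed = emitted ⇒ πR²·S(1−A) = 4πR²·σT_eq⁴, so T_eq⁴ = S(1−A)/(4σ).
T_eq = [4430 × 0.47 / (4 × 5.67×10⁻⁸)]^(1/4) = (9.19×10⁹)^(1/4) = 310 K.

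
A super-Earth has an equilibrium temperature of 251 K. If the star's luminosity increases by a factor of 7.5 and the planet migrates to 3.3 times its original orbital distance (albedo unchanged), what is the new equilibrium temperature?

T_eq ∝ L^(1/4) · d^(−1/2).
T′ = 251 × 7.5^(1/4) / 3.3^(1/2) = 229 K.

T_eq ≈ 229 K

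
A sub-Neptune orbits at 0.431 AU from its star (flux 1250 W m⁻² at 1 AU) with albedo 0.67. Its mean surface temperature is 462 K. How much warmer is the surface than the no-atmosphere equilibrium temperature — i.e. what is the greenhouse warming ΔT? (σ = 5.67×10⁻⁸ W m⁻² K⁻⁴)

ΔT ≈ 147.4 K

S = 1250/0.431² = 6729 W m⁻².
T_eq = [S(1−A)/(4σ)]^(1/4) = [6729×0.33/(4×5.67×10⁻⁸)]^(1/4) = 314.6 K.
ΔT = T_surf − T_eq = 462 − 314.6.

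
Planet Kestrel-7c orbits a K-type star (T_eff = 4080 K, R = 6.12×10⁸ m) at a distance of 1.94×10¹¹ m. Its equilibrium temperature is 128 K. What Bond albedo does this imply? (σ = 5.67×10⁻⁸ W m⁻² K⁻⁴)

A ≈ 0.61

L = 4πR_⋆²σT_⋆⁴ = 4π(6.12×10⁸)² × 5.67×10⁻⁸ × (4080)⁴ = 7.39×10²⁵ W.
S = L/(4πd²) = 156 W m⁻².
From T_eq⁴ = S(1−A)/(4σ): 1−A = 4σT_eq⁴/S.
1−A = 4 × 5.67×10⁻⁸ × (128)⁴ / 156 = 0.389.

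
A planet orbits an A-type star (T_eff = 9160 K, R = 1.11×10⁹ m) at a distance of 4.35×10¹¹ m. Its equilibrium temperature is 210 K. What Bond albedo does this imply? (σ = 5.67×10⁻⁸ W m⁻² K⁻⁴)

A ≈ 0.83

L = 4πR_⋆²σT_⋆⁴ = 4π(1.11×10⁹)² × 5.67×10⁻⁸ × (9160)⁴ = 6.18×10²⁷ W.
S = L/(4πd²) = 2600 W m⁻².
From T_eq⁴ = S(1−A)/(4σ): 1−A = 4σT_eq⁴/S.
1−A = 4 × 5.67×10⁻⁸ × (210)⁴ / 2600 = 0.170.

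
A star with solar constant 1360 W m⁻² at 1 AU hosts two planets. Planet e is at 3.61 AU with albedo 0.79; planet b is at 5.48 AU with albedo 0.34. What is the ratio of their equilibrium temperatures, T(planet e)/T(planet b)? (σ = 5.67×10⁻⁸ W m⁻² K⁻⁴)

T_eq = [S₀(1−A)/(4σd²)]^(1/4), so T ∝ (1−A)^(1/4) / √d.
T₁ = [1360×0.21/(4×5.67×10⁻⁸×3.61²)]^(1/4) = 99.15 K.
T₂ = [1360×0.66/(4×5.67×10⁻⁸×5.48²)]^(1/4) = 107.14 K.

T₁/T₂ ≈ 0.925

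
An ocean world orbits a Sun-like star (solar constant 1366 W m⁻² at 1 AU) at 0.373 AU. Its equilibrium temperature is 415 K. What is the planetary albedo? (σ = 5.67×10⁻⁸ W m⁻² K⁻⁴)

A ≈ 0.31

Flux at 0.373 AU: S = 1366/0.373² = 9820 W m⁻².
From T_eq⁴ = S(1−A)/(4σ): 1−A = 4σT_eq⁴/S.
1−A = 4 × 5.67×10⁻⁸ × (415)⁴ / 9820 = 0.685.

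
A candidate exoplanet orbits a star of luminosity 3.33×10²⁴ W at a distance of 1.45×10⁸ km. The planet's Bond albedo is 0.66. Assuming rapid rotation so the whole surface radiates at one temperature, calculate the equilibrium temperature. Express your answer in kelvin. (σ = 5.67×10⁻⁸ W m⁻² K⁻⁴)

d = 1.45×10⁸ km = 1.45×10¹¹ m.
Flux: S = L/(4πd²) = 3.33×10²⁴/(4π×(1.45×10¹¹)²) = 12.6 W m⁻².
Energy balance: absorbed = emitted ⇒ πR²·S(1−A) = 4πR²·σT_eq⁴, so T_eq⁴ = S(1−A)/(4σ).
T_eq = [12.6 × 0.34 / (4 × 5.67×10⁻⁸)]^(1/4) = (1.89×10⁷)^(1/4) = 65.9 K.

T_eq ≈ 65.9 K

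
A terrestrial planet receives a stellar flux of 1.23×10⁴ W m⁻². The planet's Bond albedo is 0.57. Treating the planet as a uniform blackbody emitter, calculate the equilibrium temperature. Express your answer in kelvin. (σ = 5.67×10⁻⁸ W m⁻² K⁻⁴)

Energy balance: absorbed = emitted ⇒ πR²·S(1−A) = 4πR²·σT_eq⁴, so T_eq⁴ = S(1−A)/(4σ).
T_eq = [1.23×10⁴ × 0.43 / (4 × 5.67×10⁻⁸)]^(1/4) = (2.33×10¹⁰)^(1/4) = 391 K.

T_eq ≈ 391 K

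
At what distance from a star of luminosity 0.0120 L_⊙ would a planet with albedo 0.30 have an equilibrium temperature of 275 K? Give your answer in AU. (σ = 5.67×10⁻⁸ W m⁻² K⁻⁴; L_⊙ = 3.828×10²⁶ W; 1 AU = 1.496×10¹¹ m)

d ≈ 0.0939 AU

L = 0.0120 × 3.828×10²⁶ = 4.59×10²⁴ W.
From T_eq⁴ = L(1−A)/(16πσd²): d = √[L(1−A)/(16πσT_eq⁴)].
d = √[4.59×10²⁴ × 0.70 / (16π × 5.67×10⁻⁸ × (275)⁴)] = 1.40×10¹⁰ m = 0.0939 AU.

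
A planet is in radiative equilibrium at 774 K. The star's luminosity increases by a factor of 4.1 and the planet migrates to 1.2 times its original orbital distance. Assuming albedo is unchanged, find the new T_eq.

T_eq ∝ L^(1/4) · d^(−1/2).
T′ = 774 × 4.1^(1/4) / 1.2^(1/2) = 1010 K.

T_eq ≈ 1010 K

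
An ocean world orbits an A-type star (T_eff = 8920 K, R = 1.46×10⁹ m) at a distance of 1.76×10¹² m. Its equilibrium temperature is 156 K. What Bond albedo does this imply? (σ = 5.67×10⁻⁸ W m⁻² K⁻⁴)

L = 4πR_⋆²σT_⋆⁴ = 4π(1.46×10⁹)² × 5.67×10⁻⁸ × (8920)⁴ = 9.62×10²⁷ W.
S = L/(4πd²) = 247 W m⁻².
From T_eq⁴ = S(1−A)/(4σ): 1−A = 4σT_eq⁴/S.
1−A = 4 × 5.67×10⁻⁸ × (156)⁴ / 247 = 0.544.

A ≈ 0.46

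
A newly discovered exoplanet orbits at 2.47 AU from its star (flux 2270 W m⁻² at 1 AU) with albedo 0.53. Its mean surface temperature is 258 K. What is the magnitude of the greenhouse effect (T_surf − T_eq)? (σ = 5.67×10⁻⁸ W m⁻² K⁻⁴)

ΔT ≈ 91.4 K

S = 2270/2.47² = 372.1 W m⁻².
T_eq = [S(1−A)/(4σ)]^(1/4) = [372.1×0.47/(4×5.67×10⁻⁸)]^(1/4) = 166.6 K.
ΔT = T_surf − T_eq = 258 − 166.6.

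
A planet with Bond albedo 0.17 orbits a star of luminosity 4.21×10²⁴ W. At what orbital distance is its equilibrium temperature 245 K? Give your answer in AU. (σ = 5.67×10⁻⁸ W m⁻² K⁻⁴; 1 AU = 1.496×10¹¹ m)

d ≈ 0.123 AU

From T_eq⁴ = L(1−A)/(16πσd²): d = √[L(1−A)/(16πσT_eq⁴)].
d = √[4.21×10²⁴ × 0.83 / (16π × 5.67×10⁻⁸ × (245)⁴)] = 1.84×10¹⁰ m = 0.123 AU.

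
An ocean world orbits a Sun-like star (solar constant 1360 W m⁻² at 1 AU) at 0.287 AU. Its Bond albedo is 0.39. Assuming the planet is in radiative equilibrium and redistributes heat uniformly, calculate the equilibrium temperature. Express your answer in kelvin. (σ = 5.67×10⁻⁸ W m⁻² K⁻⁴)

Flux at 0.287 AU: S = 1360/0.287² = 1.65×10⁴ W m⁻².
Energy balance: absorbed = emitted ⇒ πR²·S(1−A) = 4πR²·σT_eq⁴, so T_eq⁴ = S(1−A)/(4σ).
T_eq = [1.65×10⁴ × 0.61 / (4 × 5.67×10⁻⁸)]^(1/4) = (4.44×10¹⁰)^(1/4) = 459 K.

T_eq ≈ 459 K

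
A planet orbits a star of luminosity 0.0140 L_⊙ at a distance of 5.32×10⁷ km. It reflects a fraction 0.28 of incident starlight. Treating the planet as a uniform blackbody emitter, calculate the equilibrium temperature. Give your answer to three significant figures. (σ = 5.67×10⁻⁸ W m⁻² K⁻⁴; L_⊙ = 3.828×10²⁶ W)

d = 5.32×10⁷ km = 5.32×10¹⁰ m.
L = 0.0140 × 3.828×10²⁶ = 5.36×10²⁴ W.
Flux: S = L/(4πd²) = 5.36×10²⁴/(4π×(5.32×10¹⁰)²) = 151 W m⁻².
Energy balance: absorbed = emitted ⇒ πR²·S(1−A) = 4πR²·σT_eq⁴, so T_eq⁴ = S(1−A)/(4σ).
T_eq = [151 × 0.72 / (4 × 5.67×10⁻⁸)]^(1/4) = (4.78×10⁸)^(1/4) = 148 K.

T_eq ≈ 148 K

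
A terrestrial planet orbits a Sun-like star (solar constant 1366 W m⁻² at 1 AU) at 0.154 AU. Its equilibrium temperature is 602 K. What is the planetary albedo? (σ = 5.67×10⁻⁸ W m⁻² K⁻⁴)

A ≈ 0.48

Flux at 0.154 AU: S = 1366/0.154² = 5.76×10⁴ W m⁻².
From T_eq⁴ = S(1−A)/(4σ): 1−A = 4σT_eq⁴/S.
1−A = 4 × 5.67×10⁻⁸ × (602)⁴ / 5.76×10⁴ = 0.517.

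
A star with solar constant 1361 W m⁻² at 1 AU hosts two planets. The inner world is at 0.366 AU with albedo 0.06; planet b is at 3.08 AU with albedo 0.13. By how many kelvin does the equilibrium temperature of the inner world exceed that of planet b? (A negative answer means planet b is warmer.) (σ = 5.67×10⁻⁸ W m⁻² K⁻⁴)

ΔT ≈ 299.8 K

T_eq = [S₀(1−A)/(4σd²)]^(1/4), so T ∝ (1−A)^(1/4) / √d.
T₁ = [1361×0.94/(4×5.67×10⁻⁸×0.366²)]^(1/4) = 453.00 K.
T₂ = [1361×0.87/(4×5.67×10⁻⁸×3.08²)]^(1/4) = 153.16 K.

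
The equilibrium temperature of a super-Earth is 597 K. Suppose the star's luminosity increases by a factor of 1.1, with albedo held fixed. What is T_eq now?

T_eq ∝ L^(1/4) · d^(−1/2).
T′ = 597 × 1.1^(1/4) = 611 K.

T_eq ≈ 611 K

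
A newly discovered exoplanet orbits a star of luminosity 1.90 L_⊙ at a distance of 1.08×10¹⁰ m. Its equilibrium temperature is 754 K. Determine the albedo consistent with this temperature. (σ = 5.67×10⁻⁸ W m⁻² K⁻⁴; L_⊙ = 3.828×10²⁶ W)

A ≈ 0.85

L = 1.90 × 3.828×10²⁶ = 7.27×10²⁶ W.
Flux: S = L/(4πd²) = 7.27×10²⁶/(4π×(1.08×10¹⁰)²) = 4.96×10⁵ W m⁻².
From T_eq⁴ = S(1−A)/(4σ): 1−A = 4σT_eq⁴/S.
1−A = 4 × 5.67×10⁻⁸ × (754)⁴ / 4.96×10⁵ = 0.148.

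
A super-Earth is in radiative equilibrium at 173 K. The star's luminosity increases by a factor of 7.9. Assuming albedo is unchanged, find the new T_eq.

T_eq ≈ 290 K

T_eq ∝ L^(1/4) · d^(−1/2).
T′ = 173 × 7.9^(1/4) = 290 K.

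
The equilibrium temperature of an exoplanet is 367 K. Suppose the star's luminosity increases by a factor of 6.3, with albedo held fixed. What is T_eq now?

T_eq ≈ 581 K

T_eq ∝ L^(1/4) · d^(−1/2).
T′ = 367 × 6.3^(1/4) = 581 K.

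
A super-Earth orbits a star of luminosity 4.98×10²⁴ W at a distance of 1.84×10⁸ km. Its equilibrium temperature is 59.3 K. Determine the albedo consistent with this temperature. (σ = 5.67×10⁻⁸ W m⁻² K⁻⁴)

d = 1.84×10⁸ km = 1.84×10¹¹ m.
Flux: S = L/(4πd²) = 4.98×10²⁴/(4π×(1.84×10¹¹)²) = 11.7 W m⁻².
From T_eq⁴ = S(1−A)/(4σ): 1−A = 4σT_eq⁴/S.
1−A = 4 × 5.67×10⁻⁸ × (59.3)⁴ / 11.7 = 0.240.

A ≈ 0.76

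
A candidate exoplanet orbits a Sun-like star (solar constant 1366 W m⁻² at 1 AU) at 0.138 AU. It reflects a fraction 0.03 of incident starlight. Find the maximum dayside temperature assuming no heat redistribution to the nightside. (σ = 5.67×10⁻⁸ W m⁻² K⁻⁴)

Flux at 0.138 AU: S = 1366/0.138² = 7.17×10⁴ W m⁻².
With no redistribution each surface element balances locally: S(1−A) = σT⁴.
T = [7.17×10⁴ × 0.97 / 5.67×10⁻⁸]^(1/4) = (1.23×10¹²)^(1/4) = 1050 K.

T_ss ≈ 1050 K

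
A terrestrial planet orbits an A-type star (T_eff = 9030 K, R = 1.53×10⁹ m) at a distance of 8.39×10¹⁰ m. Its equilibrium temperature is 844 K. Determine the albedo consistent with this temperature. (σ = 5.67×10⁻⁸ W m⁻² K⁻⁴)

L = 4πR_⋆²σT_⋆⁴ = 4π(1.53×10⁹)² × 5.67×10⁻⁸ × (9030)⁴ = 1.11×10²⁸ W.
S = L/(4πd²) = 1.25×10⁵ W m⁻².
From T_eq⁴ = S(1−A)/(4σ): 1−A = 4σT_eq⁴/S.
1−A = 4 × 5.67×10⁻⁸ × (844)⁴ / 1.25×10⁵ = 0.918.

A ≈ 0.08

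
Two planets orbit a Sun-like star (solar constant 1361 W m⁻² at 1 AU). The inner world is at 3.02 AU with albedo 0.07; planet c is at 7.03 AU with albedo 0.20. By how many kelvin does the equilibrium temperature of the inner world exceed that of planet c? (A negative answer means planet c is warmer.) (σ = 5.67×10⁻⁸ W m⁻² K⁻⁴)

T_eq = [S₀(1−A)/(4σd²)]^(1/4), so T ∝ (1−A)^(1/4) / √d.
T₁ = [1361×0.93/(4×5.67×10⁻⁸×3.02²)]^(1/4) = 157.28 K.
T₂ = [1361×0.80/(4×5.67×10⁻⁸×7.03²)]^(1/4) = 99.28 K.

ΔT ≈ 58.0 K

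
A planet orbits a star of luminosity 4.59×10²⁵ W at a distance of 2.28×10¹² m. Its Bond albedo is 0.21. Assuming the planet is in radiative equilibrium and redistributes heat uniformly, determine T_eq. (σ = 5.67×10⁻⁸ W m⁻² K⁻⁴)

Flux: S = L/(4πd²) = 4.59×10²⁵/(4π×(2.28×10¹²)²) = 0.703 W m⁻².
Energy balance: absorbed = emitted ⇒ πR²·S(1−A) = 4πR²·σT_eq⁴, so T_eq⁴ = S(1−A)/(4σ).
T_eq = [0.703 × 0.79 / (4 × 5.67×10⁻⁸)]^(1/4) = (2.45×10⁶)^(1/4) = 39.6 K.

T_eq ≈ 39.6 K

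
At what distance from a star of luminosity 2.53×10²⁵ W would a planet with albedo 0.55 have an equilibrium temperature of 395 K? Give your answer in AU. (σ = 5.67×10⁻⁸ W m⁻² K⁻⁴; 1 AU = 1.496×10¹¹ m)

From T_eq⁴ = L(1−A)/(16πσd²): d = √[L(1−A)/(16πσT_eq⁴)].
d = √[2.53×10²⁵ × 0.45 / (16π × 5.67×10⁻⁸ × (395)⁴)] = 1.28×10¹⁰ m = 0.0856 AU.

d ≈ 0.0856 AU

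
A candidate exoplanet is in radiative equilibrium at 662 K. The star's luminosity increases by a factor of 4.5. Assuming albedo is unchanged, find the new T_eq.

T_eq ∝ L^(1/4) · d^(−1/2).
T′ = 662 × 4.5^(1/4) = 964 K.

T_eq ≈ 964 K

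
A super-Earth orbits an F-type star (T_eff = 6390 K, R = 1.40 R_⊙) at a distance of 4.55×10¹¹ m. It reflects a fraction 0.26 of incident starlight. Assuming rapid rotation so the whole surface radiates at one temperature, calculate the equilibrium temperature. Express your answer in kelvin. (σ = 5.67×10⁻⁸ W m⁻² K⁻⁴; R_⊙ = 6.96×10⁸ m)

R_⋆ = 1.40 × 6.96×10⁸ = 9.74×10⁸ m.
L = 4πR_⋆²σT_⋆⁴ = 4π(9.74×10⁸)² × 5.67×10⁻⁸ × (6390)⁴ = 1.13×10²⁷ W.
S = L/(4πd²) = 434 W m⁻².
Energy balance: absorbed = emitted ⇒ πR²·S(1−A) = 4πR²·σT_eq⁴, so T_eq⁴ = S(1−A)/(4σ).
T_eq = [434 × 0.74 / (4 × 5.67×10⁻⁸)]^(1/4) = (1.41×10⁹)^(1/4) = 194 K.

T_eq ≈ 194 K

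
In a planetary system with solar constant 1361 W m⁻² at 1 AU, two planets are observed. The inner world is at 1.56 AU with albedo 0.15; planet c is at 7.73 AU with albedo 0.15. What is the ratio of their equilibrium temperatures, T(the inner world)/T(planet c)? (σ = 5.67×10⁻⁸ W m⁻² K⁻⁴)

T₁/T₂ ≈ 2.226

T_eq = [S₀(1−A)/(4σd²)]^(1/4), so T ∝ (1−A)^(1/4) / √d.
T₁ = [1361×0.85/(4×5.67×10⁻⁸×1.56²)]^(1/4) = 213.97 K.
T₂ = [1361×0.85/(4×5.67×10⁻⁸×7.73²)]^(1/4) = 96.12 K.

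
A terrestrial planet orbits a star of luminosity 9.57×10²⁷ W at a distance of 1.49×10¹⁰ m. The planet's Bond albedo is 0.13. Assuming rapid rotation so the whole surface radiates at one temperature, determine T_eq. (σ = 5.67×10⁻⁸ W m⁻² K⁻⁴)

T_eq ≈ 1900 K

Flux: S = L/(4πd²) = 9.57×10²⁷/(4π×(1.49×10¹⁰)²) = 3.43×10⁶ W m⁻².
Energy balance: absorbed = emitted ⇒ πR²·S(1−A) = 4πR²·σT_eq⁴, so T_eq⁴ = S(1−A)/(4σ).
T_eq = [3.43×10⁶ × 0.87 / (4 × 5.67×10⁻⁸)]^(1/4) = (1.32×10¹³)^(1/4) = 1900 K.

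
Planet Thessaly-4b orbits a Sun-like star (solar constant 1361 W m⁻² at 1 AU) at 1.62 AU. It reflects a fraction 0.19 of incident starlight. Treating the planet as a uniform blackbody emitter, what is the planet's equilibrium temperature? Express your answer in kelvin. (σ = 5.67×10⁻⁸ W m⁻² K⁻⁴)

Flux at 1.62 AU: S = 1361/1.62² = 519 W m⁻².
Energy balance: absorbed = emitted ⇒ πR²·S(1−A) = 4πR²·σT_eq⁴, so T_eq⁴ = S(1−A)/(4σ).
T_eq = [519 × 0.81 / (4 × 5.67×10⁻⁸)]^(1/4) = (1.85×10⁹)^(1/4) = 207 K.

T_eq ≈ 207 K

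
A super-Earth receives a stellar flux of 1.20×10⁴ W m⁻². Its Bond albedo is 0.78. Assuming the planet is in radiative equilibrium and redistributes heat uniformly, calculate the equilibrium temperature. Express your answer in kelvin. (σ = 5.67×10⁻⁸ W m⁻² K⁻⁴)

Energy balance: absorbed = emitted ⇒ πR²·S(1−A) = 4πR²·σT_eq⁴, so T_eq⁴ = S(1−A)/(4σ).
T_eq = [1.20×10⁴ × 0.22 / (4 × 5.67×10⁻⁸)]^(1/4) = (1.16×10¹⁰)^(1/4) = 328 K.

T_eq ≈ 328 K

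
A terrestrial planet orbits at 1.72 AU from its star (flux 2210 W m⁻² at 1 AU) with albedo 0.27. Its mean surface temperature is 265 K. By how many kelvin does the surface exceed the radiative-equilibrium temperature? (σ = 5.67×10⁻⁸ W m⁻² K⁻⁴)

ΔT ≈ 43.6 K

S = 2210/1.72² = 747.0 W m⁻².
T_eq = [S(1−A)/(4σ)]^(1/4) = [747.0×0.73/(4×5.67×10⁻⁸)]^(1/4) = 221.4 K.
ΔT = T_surf − T_eq = 265 − 221.4.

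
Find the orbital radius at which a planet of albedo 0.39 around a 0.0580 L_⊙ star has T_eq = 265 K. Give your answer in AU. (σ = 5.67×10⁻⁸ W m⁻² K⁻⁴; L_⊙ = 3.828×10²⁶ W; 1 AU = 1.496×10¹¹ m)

L = 0.0580 × 3.828×10²⁶ = 2.22×10²⁵ W.
From T_eq⁴ = L(1−A)/(16πσd²): d = √[L(1−A)/(16πσT_eq⁴)].
d = √[2.22×10²⁵ × 0.61 / (16π × 5.67×10⁻⁸ × (265)⁴)] = 3.10×10¹⁰ m = 0.207 AU.

d ≈ 0.207 AU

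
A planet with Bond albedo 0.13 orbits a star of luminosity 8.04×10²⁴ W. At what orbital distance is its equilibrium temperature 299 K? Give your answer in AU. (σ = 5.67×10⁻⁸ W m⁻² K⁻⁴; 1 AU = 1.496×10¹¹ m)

From T_eq⁴ = L(1−A)/(16πσd²): d = √[L(1−A)/(16πσT_eq⁴)].
d = √[8.04×10²⁴ × 0.87 / (16π × 5.67×10⁻⁸ × (299)⁴)] = 1.75×10¹⁰ m = 0.117 AU.

d ≈ 0.117 AU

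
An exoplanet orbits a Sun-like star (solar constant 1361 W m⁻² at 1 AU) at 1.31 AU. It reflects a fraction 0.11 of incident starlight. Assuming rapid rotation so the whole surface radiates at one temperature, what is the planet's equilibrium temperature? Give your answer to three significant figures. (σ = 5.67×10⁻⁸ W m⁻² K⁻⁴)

T_eq ≈ 236 K

Flux at 1.31 AU: S = 1361/1.31² = 793 W m⁻².
Energy balance: absorbed = emitted ⇒ πR²·S(1−A) = 4πR²·σT_eq⁴, so T_eq⁴ = S(1−A)/(4σ).
T_eq = [793 × 0.89 / (4 × 5.67×10⁻⁸)]^(1/4) = (3.11×10⁹)^(1/4) = 236 K.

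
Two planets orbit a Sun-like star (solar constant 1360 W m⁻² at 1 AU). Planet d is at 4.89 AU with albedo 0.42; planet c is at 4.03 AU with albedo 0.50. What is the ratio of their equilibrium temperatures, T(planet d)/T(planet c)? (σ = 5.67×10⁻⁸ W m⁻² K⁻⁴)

T_eq = [S₀(1−A)/(4σd²)]^(1/4), so T ∝ (1−A)^(1/4) / √d.
T₁ = [1360×0.58/(4×5.67×10⁻⁸×4.89²)]^(1/4) = 109.82 K.
T₂ = [1360×0.50/(4×5.67×10⁻⁸×4.03²)]^(1/4) = 116.56 K.

T₁/T₂ ≈ 0.942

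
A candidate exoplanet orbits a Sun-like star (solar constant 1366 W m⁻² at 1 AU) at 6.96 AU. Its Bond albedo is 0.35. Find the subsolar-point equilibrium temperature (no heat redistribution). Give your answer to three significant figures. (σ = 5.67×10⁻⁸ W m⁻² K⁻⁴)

Flux at 6.96 AU: S = 1366/6.96² = 28.2 W m⁻².
At the subsolar point the surface absorbs S(1−A) and emits σT⁴ per unit area — no factor of 4, since only the local patch is in balance.
T = [28.2 × 0.65 / 5.67×10⁻⁸]^(1/4) = (3.23×10⁸)^(1/4) = 134 K.

T_ss ≈ 134 K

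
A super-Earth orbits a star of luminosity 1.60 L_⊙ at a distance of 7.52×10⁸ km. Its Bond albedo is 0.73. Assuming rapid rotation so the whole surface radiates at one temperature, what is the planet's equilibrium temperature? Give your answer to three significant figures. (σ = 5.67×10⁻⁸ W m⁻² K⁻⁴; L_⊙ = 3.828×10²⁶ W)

d = 7.52×10⁸ km = 7.52×10¹¹ m.
L = 1.60 × 3.828×10²⁶ = 6.12×10²⁶ W.
Flux: S = L/(4πd²) = 6.12×10²⁶/(4π×(7.52×10¹¹)²) = 86.2 W m⁻².
Energy balance: absorbed = emitted ⇒ πR²·S(1−A) = 4πR²·σT_eq⁴, so T_eq⁴ = S(1−A)/(4σ).
T_eq = [86.2 × 0.27 / (4 × 5.67×10⁻⁸)]^(1/4) = (1.03×10⁸)^(1/4) = 101 K.

T_eq ≈ 101 K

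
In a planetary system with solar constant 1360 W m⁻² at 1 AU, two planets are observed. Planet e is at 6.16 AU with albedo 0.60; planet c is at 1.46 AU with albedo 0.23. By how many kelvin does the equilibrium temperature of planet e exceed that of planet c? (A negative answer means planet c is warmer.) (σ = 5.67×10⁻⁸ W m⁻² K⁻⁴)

T_eq = [S₀(1−A)/(4σd²)]^(1/4), so T ∝ (1−A)^(1/4) / √d.
T₁ = [1360×0.40/(4×5.67×10⁻⁸×6.16²)]^(1/4) = 89.17 K.
T₂ = [1360×0.77/(4×5.67×10⁻⁸×1.46²)]^(1/4) = 215.73 K.

ΔT ≈ -126.6 K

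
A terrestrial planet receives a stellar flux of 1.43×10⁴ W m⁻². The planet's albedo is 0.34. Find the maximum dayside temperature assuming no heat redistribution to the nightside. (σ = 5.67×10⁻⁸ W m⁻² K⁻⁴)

T_ss ≈ 639 K

With no redistribution each surface element balances locally: S(1−A) = σT⁴.
T = [1.43×10⁴ × 0.66 / 5.67×10⁻⁸]^(1/4) = (1.66×10¹¹)^(1/4) = 639 K.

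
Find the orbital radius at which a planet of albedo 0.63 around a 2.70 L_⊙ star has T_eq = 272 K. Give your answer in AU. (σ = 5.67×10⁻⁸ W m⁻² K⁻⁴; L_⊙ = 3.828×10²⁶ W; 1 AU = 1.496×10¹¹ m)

L = 2.70 × 3.828×10²⁶ = 1.03×10²⁷ W.
From T_eq⁴ = L(1−A)/(16πσd²): d = √[L(1−A)/(16πσT_eq⁴)].
d = √[1.03×10²⁷ × 0.37 / (16π × 5.67×10⁻⁸ × (272)⁴)] = 1.57×10¹¹ m = 1.05 AU.

d ≈ 1.05 AU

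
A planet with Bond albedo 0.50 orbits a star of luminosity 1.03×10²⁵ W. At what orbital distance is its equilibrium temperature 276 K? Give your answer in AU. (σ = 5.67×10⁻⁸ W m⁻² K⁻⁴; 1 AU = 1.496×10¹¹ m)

d ≈ 0.118 AU

From T_eq⁴ = L(1−A)/(16πσd²): d = √[L(1−A)/(16πσT_eq⁴)].
d = √[1.03×10²⁵ × 0.50 / (16π × 5.67×10⁻⁸ × (276)⁴)] = 1.76×10¹⁰ m = 0.118 AU.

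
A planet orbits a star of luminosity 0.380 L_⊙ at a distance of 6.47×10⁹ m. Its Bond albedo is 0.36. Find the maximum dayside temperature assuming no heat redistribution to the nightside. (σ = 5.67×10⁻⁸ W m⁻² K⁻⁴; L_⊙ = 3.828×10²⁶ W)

L = 0.380 × 3.828×10²⁶ = 1.45×10²⁶ W.
Flux: S = L/(4πd²) = 1.45×10²⁶/(4π×(6.47×10⁹)²) = 2.77×10⁵ W m⁻².
With no redistribution each surface element balances locally: S(1−A) = σT⁴.
T = [2.77×10⁵ × 0.64 / 5.67×10⁻⁸]^(1/4) = (3.12×10¹²)^(1/4) = 1330 K.

T_ss ≈ 1330 K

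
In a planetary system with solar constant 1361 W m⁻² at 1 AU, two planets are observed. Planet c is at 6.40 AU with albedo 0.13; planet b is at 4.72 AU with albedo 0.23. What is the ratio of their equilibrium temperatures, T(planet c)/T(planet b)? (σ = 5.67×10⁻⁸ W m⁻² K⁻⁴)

T_eq = [S₀(1−A)/(4σd²)]^(1/4), so T ∝ (1−A)^(1/4) / √d.
T₁ = [1361×0.87/(4×5.67×10⁻⁸×6.40²)]^(1/4) = 106.25 K.
T₂ = [1361×0.77/(4×5.67×10⁻⁸×4.72²)]^(1/4) = 120.01 K.

T₁/T₂ ≈ 0.885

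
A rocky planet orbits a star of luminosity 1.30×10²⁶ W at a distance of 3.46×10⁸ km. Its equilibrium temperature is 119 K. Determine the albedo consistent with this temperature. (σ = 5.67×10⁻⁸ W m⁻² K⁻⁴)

A ≈ 0.47

d = 3.46×10⁸ km = 3.46×10¹¹ m.
Flux: S = L/(4πd²) = 1.30×10²⁶/(4π×(3.46×10¹¹)²) = 86.4 W m⁻².
From T_eq⁴ = S(1−A)/(4σ): 1−A = 4σT_eq⁴/S.
1−A = 4 × 5.67×10⁻⁸ × (119)⁴ / 86.4 = 0.526.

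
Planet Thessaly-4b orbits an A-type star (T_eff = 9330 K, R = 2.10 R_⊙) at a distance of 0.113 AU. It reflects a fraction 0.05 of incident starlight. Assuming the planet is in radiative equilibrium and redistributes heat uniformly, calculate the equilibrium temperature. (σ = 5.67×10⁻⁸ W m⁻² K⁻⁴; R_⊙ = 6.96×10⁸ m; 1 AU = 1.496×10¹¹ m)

T_eq ≈ 1920 K

R_⋆ = 2.10 × 6.96×10⁸ = 1.46×10⁹ m.
d = 0.113 AU = 1.69×10¹⁰ m.
L = 4πR_⋆²σT_⋆⁴ = 4π(1.46×10⁹)² × 5.67×10⁻⁸ × (9330)⁴ = 1.15×10²⁸ W.
S = L/(4πd²) = 3.21×10⁶ W m⁻².
Energy balance: absorbed = emitted ⇒ πR²·S(1−A) = 4πR²·σT_eq⁴, so T_eq⁴ = S(1−A)/(4σ).
T_eq = [3.21×10⁶ × 0.95 / (4 × 5.67×10⁻⁸)]^(1/4) = (1.35×10¹³)^(1/4) = 1920 K.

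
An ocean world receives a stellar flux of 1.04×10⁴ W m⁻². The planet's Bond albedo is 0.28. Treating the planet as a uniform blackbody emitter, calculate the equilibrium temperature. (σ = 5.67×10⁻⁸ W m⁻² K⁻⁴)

Energy balance: absorbed = emitted ⇒ πR²·S(1−A) = 4πR²·σT_eq⁴, so T_eq⁴ = S(1−A)/(4σ).
T_eq = [1.04×10⁴ × 0.72 / (4 × 5.67×10⁻⁸)]^(1/4) = (3.30×10¹⁰)^(1/4) = 426 K.

T_eq ≈ 426 K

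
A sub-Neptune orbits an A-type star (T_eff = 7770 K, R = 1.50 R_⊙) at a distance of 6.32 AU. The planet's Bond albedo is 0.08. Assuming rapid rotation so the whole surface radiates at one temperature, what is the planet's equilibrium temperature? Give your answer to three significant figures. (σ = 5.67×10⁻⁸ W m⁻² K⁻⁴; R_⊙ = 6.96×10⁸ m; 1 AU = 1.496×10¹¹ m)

R_⋆ = 1.50 × 6.96×10⁸ = 1.04×10⁹ m.
d = 6.32 AU = 9.45×10¹¹ m.
L = 4πR_⋆²σT_⋆⁴ = 4π(1.04×10⁹)² × 5.67×10⁻⁸ × (7770)⁴ = 2.83×10²⁷ W.
S = L/(4πd²) = 252 W m⁻².
Energy balance: absorbed = emitted ⇒ πR²·S(1−A) = 4πR²·σT_eq⁴, so T_eq⁴ = S(1−A)/(4σ).
T_eq = [252 × 0.92 / (4 × 5.67×10⁻⁸)]^(1/4) = (1.02×10⁹)^(1/4) = 179 K.

T_eq ≈ 179 K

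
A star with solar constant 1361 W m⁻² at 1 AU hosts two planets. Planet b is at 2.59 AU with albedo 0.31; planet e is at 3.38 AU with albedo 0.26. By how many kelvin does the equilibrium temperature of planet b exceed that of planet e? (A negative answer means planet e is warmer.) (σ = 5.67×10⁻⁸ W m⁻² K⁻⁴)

ΔT ≈ 17.2 K

T_eq = [S₀(1−A)/(4σd²)]^(1/4), so T ∝ (1−A)^(1/4) / √d.
T₁ = [1361×0.69/(4×5.67×10⁻⁸×2.59²)]^(1/4) = 157.62 K.
T₂ = [1361×0.74/(4×5.67×10⁻⁸×3.38²)]^(1/4) = 140.41 K.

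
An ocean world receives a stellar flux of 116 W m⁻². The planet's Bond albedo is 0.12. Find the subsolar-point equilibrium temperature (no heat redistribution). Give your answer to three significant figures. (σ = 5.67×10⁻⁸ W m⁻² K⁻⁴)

At the subsolar point the surface absorbs S(1−A) and emits σT⁴ per unit area — no factor of 4, since only the local patch is in balance.
T = [116 × 0.88 / 5.67×10⁻⁸]^(1/4) = (1.80×10⁹)^(1/4) = 206 K.

T_ss ≈ 206 K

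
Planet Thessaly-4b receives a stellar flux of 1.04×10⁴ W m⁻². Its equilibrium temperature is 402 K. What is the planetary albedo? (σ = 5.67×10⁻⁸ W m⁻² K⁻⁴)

A ≈ 0.43

From T_eq⁴ = S(1−A)/(4σ): 1−A = 4σT_eq⁴/S.
1−A = 4 × 5.67×10⁻⁸ × (402)⁴ / 1.04×10⁴ = 0.570.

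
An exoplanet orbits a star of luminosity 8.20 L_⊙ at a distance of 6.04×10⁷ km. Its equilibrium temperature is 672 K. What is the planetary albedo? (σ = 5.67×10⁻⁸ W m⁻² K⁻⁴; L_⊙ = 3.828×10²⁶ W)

d = 6.04×10⁷ km = 6.04×10¹⁰ m.
L = 8.20 × 3.828×10²⁶ = 3.14×10²⁷ W.
Flux: S = L/(4πd²) = 3.14×10²⁷/(4π×(6.04×10¹⁰)²) = 6.85×10⁴ W m⁻².
From T_eq⁴ = S(1−A)/(4σ): 1−A = 4σT_eq⁴/S.
1−A = 4 × 5.67×10⁻⁸ × (672)⁴ / 6.85×10⁴ = 0.675.

A ≈ 0.32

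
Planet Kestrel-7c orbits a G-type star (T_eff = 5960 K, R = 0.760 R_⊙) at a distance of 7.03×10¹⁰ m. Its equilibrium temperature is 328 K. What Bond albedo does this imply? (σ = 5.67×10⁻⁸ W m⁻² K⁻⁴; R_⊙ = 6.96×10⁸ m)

R_⋆ = 0.760 × 6.96×10⁸ = 5.29×10⁸ m.
L = 4πR_⋆²σT_⋆⁴ = 4π(5.29×10⁸)² × 5.67×10⁻⁸ × (5960)⁴ = 2.52×10²⁶ W.
S = L/(4πd²) = 4050 W m⁻².
From T_eq⁴ = S(1−A)/(4σ): 1−A = 4σT_eq⁴/S.
1−A = 4 × 5.67×10⁻⁸ × (328)⁴ / 4050 = 0.648.

A ≈ 0.35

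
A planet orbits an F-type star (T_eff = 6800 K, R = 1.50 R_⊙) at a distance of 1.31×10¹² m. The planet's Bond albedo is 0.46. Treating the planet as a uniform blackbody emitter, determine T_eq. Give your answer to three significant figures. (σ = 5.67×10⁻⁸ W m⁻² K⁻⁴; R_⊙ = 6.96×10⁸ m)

T_eq ≈ 116 K

R_⋆ = 1.50 × 6.96×10⁸ = 1.04×10⁹ m.
L = 4πR_⋆²σT_⋆⁴ = 4π(1.04×10⁹)² × 5.67×10⁻⁸ × (6800)⁴ = 1.66×10²⁷ W.
S = L/(4πd²) = 77.0 W m⁻².
Energy balance: absorbed = emitted ⇒ πR²·S(1−A) = 4πR²·σT_eq⁴, so T_eq⁴ = S(1−A)/(4σ).
T_eq = [77.0 × 0.54 / (4 × 5.67×10⁻⁸)]^(1/4) = (1.83×10⁸)^(1/4) = 116 K.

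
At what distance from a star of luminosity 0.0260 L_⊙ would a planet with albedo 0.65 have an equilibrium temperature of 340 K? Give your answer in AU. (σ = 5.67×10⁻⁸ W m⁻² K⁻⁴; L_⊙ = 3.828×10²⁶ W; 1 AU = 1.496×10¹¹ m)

L = 0.0260 × 3.828×10²⁶ = 9.95×10²⁴ W.
From T_eq⁴ = L(1−A)/(16πσd²): d = √[L(1−A)/(16πσT_eq⁴)].
d = √[9.95×10²⁴ × 0.35 / (16π × 5.67×10⁻⁸ × (340)⁴)] = 9.56×10⁹ m = 0.0639 AU.

d ≈ 0.0639 AU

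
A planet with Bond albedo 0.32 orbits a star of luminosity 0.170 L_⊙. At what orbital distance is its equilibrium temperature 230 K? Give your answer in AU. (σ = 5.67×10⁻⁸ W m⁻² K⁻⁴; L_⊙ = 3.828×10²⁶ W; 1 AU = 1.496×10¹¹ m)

L = 0.170 × 3.828×10²⁶ = 6.51×10²⁵ W.
From T_eq⁴ = L(1−A)/(16πσd²): d = √[L(1−A)/(16πσT_eq⁴)].
d = √[6.51×10²⁵ × 0.68 / (16π × 5.67×10⁻⁸ × (230)⁴)] = 7.45×10¹⁰ m = 0.498 AU.

d ≈ 0.498 AU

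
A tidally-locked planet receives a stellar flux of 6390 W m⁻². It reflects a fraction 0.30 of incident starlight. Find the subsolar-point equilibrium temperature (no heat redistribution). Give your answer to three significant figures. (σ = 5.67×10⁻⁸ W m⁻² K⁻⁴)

At the subsolar point the surface absorbs S(1−A) and emits σT⁴ per unit area — no factor of 4, since only the local patch is in balance.
T = [6390 × 0.70 / 5.67×10⁻⁸]^(1/4) = (7.89×10¹⁰)^(1/4) = 530 K.

T_ss ≈ 530 K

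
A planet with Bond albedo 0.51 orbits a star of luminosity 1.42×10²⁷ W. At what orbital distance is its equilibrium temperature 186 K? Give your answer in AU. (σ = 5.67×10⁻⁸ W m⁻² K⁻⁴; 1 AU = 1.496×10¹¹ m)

d ≈ 3.02 AU

From T_eq⁴ = L(1−A)/(16πσd²): d = √[L(1−A)/(16πσT_eq⁴)].
d = √[1.42×10²⁷ × 0.49 / (16π × 5.67×10⁻⁸ × (186)⁴)] = 4.52×10¹¹ m = 3.02 AU.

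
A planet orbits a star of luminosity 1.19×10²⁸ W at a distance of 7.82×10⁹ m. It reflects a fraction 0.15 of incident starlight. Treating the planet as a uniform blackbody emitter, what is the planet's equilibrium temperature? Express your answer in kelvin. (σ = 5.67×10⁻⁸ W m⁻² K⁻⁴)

T_eq ≈ 2760 K

Flux: S = L/(4πd²) = 1.19×10²⁸/(4π×(7.82×10⁹)²) = 1.55×10⁷ W m⁻².
Energy balance: absorbed = emitted ⇒ πR²·S(1−A) = 4πR²·σT_eq⁴, so T_eq⁴ = S(1−A)/(4σ).
T_eq = [1.55×10⁷ × 0.85 / (4 × 5.67×10⁻⁸)]^(1/4) = (5.80×10¹³)^(1/4) = 2760 K.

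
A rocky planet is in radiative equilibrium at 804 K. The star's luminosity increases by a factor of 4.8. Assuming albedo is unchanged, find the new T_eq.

T_eq ≈ 1190 K

T_eq ∝ L^(1/4) · d^(−1/2).
T′ = 804 × 4.8^(1/4) = 1190 K.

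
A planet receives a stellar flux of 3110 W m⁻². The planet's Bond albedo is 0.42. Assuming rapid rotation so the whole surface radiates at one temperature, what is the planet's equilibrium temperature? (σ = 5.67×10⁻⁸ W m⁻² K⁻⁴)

Energy balance: absorbed = emitted ⇒ πR²·S(1−A) = 4πR²·σT_eq⁴, so T_eq⁴ = S(1−A)/(4σ).
T_eq = [3110 × 0.58 / (4 × 5.67×10⁻⁸)]^(1/4) = (7.95×10⁹)^(1/4) = 299 K.

T_eq ≈ 299 K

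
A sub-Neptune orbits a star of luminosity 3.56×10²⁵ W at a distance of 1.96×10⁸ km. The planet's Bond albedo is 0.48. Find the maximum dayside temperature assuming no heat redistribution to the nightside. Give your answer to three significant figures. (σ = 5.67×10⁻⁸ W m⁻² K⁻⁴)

T_ss ≈ 161 K

d = 1.96×10⁸ km = 1.96×10¹¹ m.
Flux: S = L/(4πd²) = 3.56×10²⁵/(4π×(1.96×10¹¹)²) = 73.7 W m⁻².
With no redistribution each surface element balances locally: S(1−A) = σT⁴.
T = [73.7 × 0.52 / 5.67×10⁻⁸]^(1/4) = (6.76×10⁸)^(1/4) = 161 K.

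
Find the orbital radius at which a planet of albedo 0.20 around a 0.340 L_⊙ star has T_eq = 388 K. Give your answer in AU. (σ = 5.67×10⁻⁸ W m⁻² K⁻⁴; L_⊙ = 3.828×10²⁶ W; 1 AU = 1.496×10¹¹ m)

L = 0.340 × 3.828×10²⁶ = 1.30×10²⁶ W.
From T_eq⁴ = L(1−A)/(16πσd²): d = √[L(1−A)/(16πσT_eq⁴)].
d = √[1.30×10²⁶ × 0.80 / (16π × 5.67×10⁻⁸ × (388)⁴)] = 4.01×10¹⁰ m = 0.268 AU.

d ≈ 0.268 AU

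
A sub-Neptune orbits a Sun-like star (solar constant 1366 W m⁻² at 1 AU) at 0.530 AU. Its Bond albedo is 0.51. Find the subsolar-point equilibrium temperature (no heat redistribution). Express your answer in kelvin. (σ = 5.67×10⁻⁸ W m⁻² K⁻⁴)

Flux at 0.530 AU: S = 1366/0.530² = 4860 W m⁻².
At the subsolar point the surface absorbs S(1−A) and emits σT⁴ per unit area — no factor of 4, since only the local patch is in balance.
T = [4860 × 0.49 / 5.67×10⁻⁸]^(1/4) = (4.20×10¹⁰)^(1/4) = 453 K.

T_ss ≈ 453 K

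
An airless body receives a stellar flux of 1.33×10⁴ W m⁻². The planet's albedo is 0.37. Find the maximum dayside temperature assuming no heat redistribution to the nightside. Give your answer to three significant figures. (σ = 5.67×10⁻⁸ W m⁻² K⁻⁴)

T_ss ≈ 620 K

With no redistribution each surface element balances locally: S(1−A) = σT⁴.
T = [1.33×10⁴ × 0.63 / 5.67×10⁻⁸]^(1/4) = (1.48×10¹¹)^(1/4) = 620 K.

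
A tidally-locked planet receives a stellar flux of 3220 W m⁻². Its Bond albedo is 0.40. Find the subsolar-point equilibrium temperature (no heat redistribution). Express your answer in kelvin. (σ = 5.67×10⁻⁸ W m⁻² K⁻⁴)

T_ss ≈ 430 K

At the subsolar point the surface absorbs S(1−A) and emits σT⁴ per unit area — no factor of 4, since only the local patch is in balance.
T = [3220 × 0.60 / 5.67×10⁻⁸]^(1/4) = (3.41×10¹⁰)^(1/4) = 430 K.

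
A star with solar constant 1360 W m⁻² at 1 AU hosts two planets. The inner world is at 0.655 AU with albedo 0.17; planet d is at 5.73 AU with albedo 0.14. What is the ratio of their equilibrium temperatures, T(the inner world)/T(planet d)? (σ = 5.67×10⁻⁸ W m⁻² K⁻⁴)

T_eq = [S₀(1−A)/(4σd²)]^(1/4), so T ∝ (1−A)^(1/4) / √d.
T₁ = [1360×0.83/(4×5.67×10⁻⁸×0.655²)]^(1/4) = 328.19 K.
T₂ = [1360×0.86/(4×5.67×10⁻⁸×5.73²)]^(1/4) = 111.95 K.

T₁/T₂ ≈ 2.932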